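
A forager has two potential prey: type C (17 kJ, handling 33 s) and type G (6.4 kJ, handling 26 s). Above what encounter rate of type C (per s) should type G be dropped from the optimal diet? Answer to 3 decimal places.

The zero-one rule: include type G iff E₂/h₂ > λE₁/(1+λh₁). Equality gives the switch point.
λE₁h₂ = E₂ + λE₂h₁ ⇒ λ = E₂/(E₁h₂ − E₂h₁) = 6.4/(442 − 211.2) = 0.02773 per s.

0.028 per s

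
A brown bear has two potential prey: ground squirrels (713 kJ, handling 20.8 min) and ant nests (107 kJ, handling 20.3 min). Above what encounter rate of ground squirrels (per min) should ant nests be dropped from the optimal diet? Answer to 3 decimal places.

At the threshold, the rate on ground squirrels alone equals the profitability of ant nests: λ·713/(1 + λ·20.8) = 107/20.3 = 5.271.
Rearranging, λ(713 − 5.271×20.8) = 5.271, so λ = 5.271/603.4 = 0.008736 per min.

0.009 per min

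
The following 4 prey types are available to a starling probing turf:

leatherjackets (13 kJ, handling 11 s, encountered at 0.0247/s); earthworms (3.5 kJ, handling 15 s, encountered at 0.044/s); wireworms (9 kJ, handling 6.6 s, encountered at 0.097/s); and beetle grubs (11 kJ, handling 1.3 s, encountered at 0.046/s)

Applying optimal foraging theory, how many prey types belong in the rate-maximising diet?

Profitabilities (E/h, kJ/s): beetle grubs 8.46, wireworms 1.36, leatherjackets 1.18, earthworms 0.233. Add prey in this order while the next type's profitability exceeds the intake rate on those already taken.
Rate on top 1: 0.4774. wireworms: 1.36 > 0.4774 → include.
Rate on top 2: 0.8112. leatherjackets: 1.18 > 0.8112 → include.
Rate on top 3: 0.8623. earthworms: 0.233 < 0.8623 → exclude; stop.
Optimal diet: beetle grubs, wireworms, leatherjackets — 3 of 4 types.

3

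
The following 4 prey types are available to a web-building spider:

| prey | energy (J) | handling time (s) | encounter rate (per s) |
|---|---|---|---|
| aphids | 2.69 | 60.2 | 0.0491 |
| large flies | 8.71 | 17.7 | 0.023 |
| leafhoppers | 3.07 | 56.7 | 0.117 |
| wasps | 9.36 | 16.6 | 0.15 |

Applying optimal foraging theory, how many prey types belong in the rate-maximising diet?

2

Rank by E/h (J/s): wasps 0.564, large flies 0.492, leafhoppers 0.0541, aphids 0.0447. Include each in turn until the next type's E/h falls below the running intake rate.
Rate on top 1: 0.4023. large flies: 0.492 > 0.4023 → include.
Rate on top 2: 0.4117. leafhoppers: 0.0541 < 0.4117 → exclude; stop.
Optimal diet: wasps, large flies — 2 of 4 types.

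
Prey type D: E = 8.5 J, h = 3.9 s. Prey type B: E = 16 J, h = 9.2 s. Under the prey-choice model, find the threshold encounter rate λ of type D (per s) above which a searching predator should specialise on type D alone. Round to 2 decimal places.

Drop type B once their profitability E₂/h₂ falls below the rate achievable on type D alone: E₂/h₂ = λE₁/(1 + λh₁).
Solve for λ: λE₁h₂ = E₂(1 + λh₁) → λ(E₁h₂ − E₂h₁) = E₂ → λ = E₂/(E₁h₂ − E₂h₁).
λ = 16/(8.5×9.2 − 16×3.9) = 16/15.8 = 1.013 per s.

1.01 per s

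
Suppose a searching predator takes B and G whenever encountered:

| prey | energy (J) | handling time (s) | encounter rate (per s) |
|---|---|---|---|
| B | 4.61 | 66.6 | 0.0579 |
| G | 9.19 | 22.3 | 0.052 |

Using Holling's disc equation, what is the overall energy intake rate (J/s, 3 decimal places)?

R = Σλ_iE_i / (1 + Σλ_ih_i)
Numerator: 0.0579×4.61 + 0.052×9.19 = 0.7448
Denominator: 1 + 0.0579×66.6 + 0.052×22.3 = 6.016
R = 0.7448/6.016 = 0.1238 J/s

0.124 J/s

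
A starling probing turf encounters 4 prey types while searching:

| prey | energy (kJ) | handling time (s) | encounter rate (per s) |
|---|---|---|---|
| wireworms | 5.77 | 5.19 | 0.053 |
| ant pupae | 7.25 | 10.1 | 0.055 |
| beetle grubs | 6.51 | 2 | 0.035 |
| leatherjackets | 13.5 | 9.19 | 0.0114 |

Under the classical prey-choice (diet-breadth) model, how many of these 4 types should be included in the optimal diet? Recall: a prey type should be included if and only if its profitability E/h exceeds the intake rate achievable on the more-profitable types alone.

4

Profitabilities (E/h, kJ/s): beetle grubs 3.25, leatherjackets 1.47, wireworms 1.11, ant pupae 0.718. Add prey in this order while the next type's profitability exceeds the intake rate on those already taken.
Rate on top 1: 0.2129. leatherjackets: 1.47 > 0.2129 → include.
Rate on top 2: 0.325. wireworms: 1.11 > 0.325 → include.
Rate on top 3: 0.4742. ant pupae: 0.718 > 0.4742 → include.
Optimal diet: beetle grubs, leatherjackets, wireworms, ant pupae — 4 of 4 types.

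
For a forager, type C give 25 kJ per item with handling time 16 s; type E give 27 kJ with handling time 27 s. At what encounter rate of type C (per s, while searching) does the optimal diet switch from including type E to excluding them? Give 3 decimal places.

0.111 per s

The zero-one rule: include type E iff E₂/h₂ > λE₁/(1+λh₁). Equality gives the switch point.
λE₁h₂ = E₂ + λE₂h₁ ⇒ λ = E₂/(E₁h₂ − E₂h₁) = 27/(675 − 432) = 0.1111 per s.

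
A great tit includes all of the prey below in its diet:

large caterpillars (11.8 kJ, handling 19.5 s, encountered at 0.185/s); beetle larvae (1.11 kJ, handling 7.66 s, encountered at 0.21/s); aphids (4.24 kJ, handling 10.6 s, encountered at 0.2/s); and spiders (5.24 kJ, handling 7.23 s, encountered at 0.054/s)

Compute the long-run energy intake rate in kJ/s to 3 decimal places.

R = (0.185×11.8 + 0.21×1.11 + 0.2×4.24 + 0.054×5.24) / (1 + 0.185×19.5 + 0.21×7.66 + 0.2×10.6 + 0.054×7.23) = 3.547/8.727 = 0.4065 kJ/s.

0.406 kJ/s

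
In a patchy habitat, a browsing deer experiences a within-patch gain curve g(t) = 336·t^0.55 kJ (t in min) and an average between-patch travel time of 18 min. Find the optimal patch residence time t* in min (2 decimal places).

22.00 min

Optimal t* satisfies g'(t*) = g(t*)/(T + t*).
g'(t) = 0.55·336·t^-0.45. Setting 0.55·336·t^-0.45 = 336·t^0.55/(18+t) gives 0.55(18+t) = t, so 0.45·t = 0.55×18.
t* = 0.55×18/0.45 = 22 min.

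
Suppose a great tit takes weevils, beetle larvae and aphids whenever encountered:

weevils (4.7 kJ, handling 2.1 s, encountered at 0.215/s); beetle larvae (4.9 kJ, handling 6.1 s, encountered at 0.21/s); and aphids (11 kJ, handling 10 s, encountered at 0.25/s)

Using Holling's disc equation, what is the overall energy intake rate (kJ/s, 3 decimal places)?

0.915 kJ/s

R = (0.215×4.7 + 0.21×4.9 + 0.25×11) / (1 + 0.215×2.1 + 0.21×6.1 + 0.25×10) = 4.79/5.232 = 0.9153 kJ/s.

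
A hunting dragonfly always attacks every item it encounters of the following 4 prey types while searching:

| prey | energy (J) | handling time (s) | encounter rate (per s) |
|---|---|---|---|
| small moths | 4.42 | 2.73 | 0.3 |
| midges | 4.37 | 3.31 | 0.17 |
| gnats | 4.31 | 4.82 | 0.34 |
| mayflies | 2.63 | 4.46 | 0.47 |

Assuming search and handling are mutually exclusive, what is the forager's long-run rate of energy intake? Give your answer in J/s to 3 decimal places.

R = Σλ_iE_i / (1 + Σλ_ih_i)
Numerator: 0.3×4.42 + 0.17×4.37 + 0.34×4.31 + 0.47×2.63 = 4.77
Denominator: 1 + 0.3×2.73 + 0.17×3.31 + 0.34×4.82 + 0.47×4.46 = 6.117
R = 4.77/6.117 = 0.7799 J/s

0.780 J/s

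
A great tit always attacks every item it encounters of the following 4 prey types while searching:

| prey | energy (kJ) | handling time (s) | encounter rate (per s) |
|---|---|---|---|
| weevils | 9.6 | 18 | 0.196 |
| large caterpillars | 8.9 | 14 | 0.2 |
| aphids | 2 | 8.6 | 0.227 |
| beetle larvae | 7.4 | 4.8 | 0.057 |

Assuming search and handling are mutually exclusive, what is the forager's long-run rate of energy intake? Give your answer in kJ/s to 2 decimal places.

0.47 kJ/s

R = (0.196×9.6 + 0.2×8.9 + 0.227×2 + 0.057×7.4) / (1 + 0.196×18 + 0.2×14 + 0.227×8.6 + 0.057×4.8) = 4.537/9.554 = 0.4749 kJ/s.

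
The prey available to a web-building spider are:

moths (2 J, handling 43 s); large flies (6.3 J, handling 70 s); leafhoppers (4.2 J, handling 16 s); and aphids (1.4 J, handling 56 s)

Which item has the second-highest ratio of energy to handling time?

Profitability E/h (J/s): moths = 2/43 = 0.0465, large flies = 6.3/70 = 0.09, leafhoppers = 4.2/16 = 0.263, aphids = 1.4/56 = 0.025.
Ranked: leafhoppers > large flies > moths > aphids.

large flies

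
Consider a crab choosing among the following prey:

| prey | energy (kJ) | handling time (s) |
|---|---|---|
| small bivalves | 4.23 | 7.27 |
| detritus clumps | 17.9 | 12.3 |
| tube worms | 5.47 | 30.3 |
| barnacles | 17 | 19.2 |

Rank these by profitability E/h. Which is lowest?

tube worms

Profitability E/h (kJ/s): small bivalves = 4.23/7.27 = 0.582, detritus clumps = 17.9/12.3 = 1.46, tube worms = 5.47/30.3 = 0.181, barnacles = 17/19.2 = 0.885.
Ranked: detritus clumps > barnacles > small bivalves > tube worms.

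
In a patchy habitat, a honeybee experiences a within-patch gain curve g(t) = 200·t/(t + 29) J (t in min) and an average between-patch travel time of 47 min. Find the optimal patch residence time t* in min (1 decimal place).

Maximise g(t)/(T+t): set derivative to zero → g'(t)(T+t) = g(t).
g'(t) = 200·29/(t + 29)². Setting 200·29/(t+29)² = 200t/[(t+29)(47+t)] gives 29(47+t) = t(t+29), so t² = 29×47 = 1363.
t* = √1363 = 36.92 min.

36.9 min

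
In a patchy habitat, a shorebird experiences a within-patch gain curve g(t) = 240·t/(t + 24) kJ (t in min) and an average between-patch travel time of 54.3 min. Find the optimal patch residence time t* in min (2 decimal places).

Optimal t* satisfies g'(t*) = g(t*)/(T + t*).
g'(t) = 240·24/(t + 24)². Setting 240·24/(t+24)² = 240t/[(t+24)(54.3+t)] gives 24(54.3+t) = t(t+24), so t² = 24×54.3 = 1303.
t* = √1303 = 36.1 min.

36.10 min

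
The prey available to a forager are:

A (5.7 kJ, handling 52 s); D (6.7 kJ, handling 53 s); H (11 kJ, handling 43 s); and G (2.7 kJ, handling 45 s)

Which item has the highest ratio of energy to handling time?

H

In descending order of E/h:
H: 11/43 = 0.256 kJ/s
D: 6.7/53 = 0.126 kJ/s
A: 5.7/52 = 0.11 kJ/s
G: 2.7/45 = 0.06 kJ/s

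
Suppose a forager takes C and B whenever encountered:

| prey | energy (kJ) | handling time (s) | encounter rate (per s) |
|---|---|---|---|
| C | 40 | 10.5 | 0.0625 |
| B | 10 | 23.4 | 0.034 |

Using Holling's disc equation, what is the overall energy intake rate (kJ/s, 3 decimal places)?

1.158 kJ/s

Energy encountered per unit search time: 0.0625×40 + 0.034×10 = 2.84 kJ/s.
Handling time per unit search time: 0.0625×10.5 + 0.034×23.4 = 1.452.
Rate = 2.84/(1 + 1.452) = 1.158 kJ/s.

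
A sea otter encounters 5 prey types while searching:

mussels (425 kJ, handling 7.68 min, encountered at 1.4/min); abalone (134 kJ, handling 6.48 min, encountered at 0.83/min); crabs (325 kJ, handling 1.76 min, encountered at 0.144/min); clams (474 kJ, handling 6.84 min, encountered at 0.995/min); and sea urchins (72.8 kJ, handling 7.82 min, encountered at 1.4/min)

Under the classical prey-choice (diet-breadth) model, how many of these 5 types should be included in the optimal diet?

Rank by E/h (kJ/min): crabs 185, clams 69.3, mussels 55.3, abalone 20.7, sea urchins 9.31. Include each in turn until the next type's E/h falls below the running intake rate.
Rate on top 1: 37.34. clams: 69.3 > 37.34 → include.
Rate on top 2: 64.33. mussels: 55.3 < 64.33 → exclude; stop.
Optimal diet: crabs, clams — 2 of 5 types.

2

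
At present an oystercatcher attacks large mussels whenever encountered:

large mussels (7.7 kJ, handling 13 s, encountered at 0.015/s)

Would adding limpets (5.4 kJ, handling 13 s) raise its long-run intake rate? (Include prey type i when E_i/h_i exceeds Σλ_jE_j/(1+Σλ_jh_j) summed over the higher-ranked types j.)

Yes

Current rate: (0.015×7.7)/(1 + 0.015×13) = 0.09665 kJ/s.
limpets: E/h = 5.4/13 = 0.4154 kJ/s.
Since 0.4154 > R, including limpets increases the long-run rate.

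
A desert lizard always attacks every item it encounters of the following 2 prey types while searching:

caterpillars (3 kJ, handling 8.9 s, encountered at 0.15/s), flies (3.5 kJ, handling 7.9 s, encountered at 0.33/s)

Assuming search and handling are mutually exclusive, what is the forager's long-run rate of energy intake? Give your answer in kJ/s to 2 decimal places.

0.32 kJ/s

R = Σλ_iE_i / (1 + Σλ_ih_i)
Numerator: 0.15×3 + 0.33×3.5 = 1.605
Denominator: 1 + 0.15×8.9 + 0.33×7.9 = 4.942
R = 1.605/4.942 = 0.3248 kJ/s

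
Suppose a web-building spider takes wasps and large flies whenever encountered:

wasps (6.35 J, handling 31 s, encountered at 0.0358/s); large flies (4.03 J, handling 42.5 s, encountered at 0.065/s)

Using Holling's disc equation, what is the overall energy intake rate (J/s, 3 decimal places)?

R = (0.0358×6.35 + 0.065×4.03) / (1 + 0.0358×31 + 0.065×42.5) = 0.4893/4.872 = 0.1004 J/s.

0.100 J/s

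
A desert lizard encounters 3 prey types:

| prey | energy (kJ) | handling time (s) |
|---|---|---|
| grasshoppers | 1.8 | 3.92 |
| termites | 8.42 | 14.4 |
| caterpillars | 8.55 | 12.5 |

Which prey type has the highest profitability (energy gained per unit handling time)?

In descending order of E/h:
caterpillars: 8.55/12.5 = 0.684 kJ/s
termites: 8.42/14.4 = 0.585 kJ/s
grasshoppers: 1.8/3.92 = 0.459 kJ/s

caterpillars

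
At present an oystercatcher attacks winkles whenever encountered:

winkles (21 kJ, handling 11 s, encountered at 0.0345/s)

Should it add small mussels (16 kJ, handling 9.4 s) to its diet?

Yes

Current rate: (0.0345×21)/(1 + 0.0345×11) = 0.5252 kJ/s.
small mussels: E/h = 16/9.4 = 1.702 kJ/s.
Since 1.702 > R, including small mussels increases the long-run rate.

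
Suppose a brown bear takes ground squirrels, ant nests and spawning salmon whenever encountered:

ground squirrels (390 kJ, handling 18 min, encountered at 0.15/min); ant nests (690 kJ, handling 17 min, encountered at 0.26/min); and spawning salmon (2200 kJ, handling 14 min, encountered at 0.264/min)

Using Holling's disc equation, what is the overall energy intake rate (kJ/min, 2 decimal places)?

69.29 kJ/min

R = (0.15×390 + 0.26×690 + 0.264×2200) / (1 + 0.15×18 + 0.26×17 + 0.264×14) = 818.7/11.82 = 69.29 kJ/min.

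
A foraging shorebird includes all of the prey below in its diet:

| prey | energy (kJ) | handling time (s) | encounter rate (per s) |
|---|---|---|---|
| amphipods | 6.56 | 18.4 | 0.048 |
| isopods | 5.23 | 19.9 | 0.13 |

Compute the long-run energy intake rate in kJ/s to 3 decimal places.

0.223 kJ/s

R = (0.048×6.56 + 0.13×5.23) / (1 + 0.048×18.4 + 0.13×19.9) = 0.9948/4.47 = 0.2225 kJ/s.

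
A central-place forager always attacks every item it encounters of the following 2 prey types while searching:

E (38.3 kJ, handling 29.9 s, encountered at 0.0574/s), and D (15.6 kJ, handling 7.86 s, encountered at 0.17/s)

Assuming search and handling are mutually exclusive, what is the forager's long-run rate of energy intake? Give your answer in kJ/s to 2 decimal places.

Energy encountered per unit search time: 0.0574×38.3 + 0.17×15.6 = 4.85 kJ/s.
Handling time per unit search time: 0.0574×29.9 + 0.17×7.86 = 3.052.
Rate = 4.85/(1 + 3.052) = 1.197 kJ/s.

1.20 kJ/s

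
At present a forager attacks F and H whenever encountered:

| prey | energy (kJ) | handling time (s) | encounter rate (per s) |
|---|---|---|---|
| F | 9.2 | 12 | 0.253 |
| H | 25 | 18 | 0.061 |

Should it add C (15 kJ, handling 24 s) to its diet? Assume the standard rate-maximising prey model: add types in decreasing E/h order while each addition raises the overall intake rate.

No

Intake rate on the current diet: R = (0.253×9.2 + 0.061×25) / (1 + 0.253×12 + 0.061×18) = 3.853/5.134 = 0.7504 kJ/s.
Profitability of C: 15/24 = 0.625 kJ/s.
0.625 < 0.7504, so adding C would lower the average — exclude it.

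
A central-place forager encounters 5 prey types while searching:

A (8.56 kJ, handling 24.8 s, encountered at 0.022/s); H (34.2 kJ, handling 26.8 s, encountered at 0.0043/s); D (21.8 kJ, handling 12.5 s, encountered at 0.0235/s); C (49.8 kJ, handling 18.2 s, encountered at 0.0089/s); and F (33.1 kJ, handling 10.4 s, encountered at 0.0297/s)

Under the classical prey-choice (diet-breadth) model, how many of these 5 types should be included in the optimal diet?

4

Rank by E/h (kJ/s): F 3.18, C 2.74, D 1.74, H 1.28, A 0.345. Include each in turn until the next type's E/h falls below the running intake rate.
Rate on top 1: 0.7511. C: 2.74 > 0.7511 → include.
Rate on top 2: 0.9697. D: 1.74 > 0.9697 → include.
Rate on top 3: 1.099. H: 1.28 > 1.099 → include.
Rate on top 4: 1.109. A: 0.345 < 1.109 → exclude; stop.
Optimal diet: F, C, D, H — 4 of 5 types.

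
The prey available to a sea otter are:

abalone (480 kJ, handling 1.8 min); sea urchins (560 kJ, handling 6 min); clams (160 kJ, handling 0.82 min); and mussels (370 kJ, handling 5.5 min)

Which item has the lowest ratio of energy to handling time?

In descending order of E/h:
abalone: 480/1.8 = 267 kJ/min
clams: 160/0.82 = 195 kJ/min
sea urchins: 560/6 = 93.3 kJ/min
mussels: 370/5.5 = 67.3 kJ/min

mussels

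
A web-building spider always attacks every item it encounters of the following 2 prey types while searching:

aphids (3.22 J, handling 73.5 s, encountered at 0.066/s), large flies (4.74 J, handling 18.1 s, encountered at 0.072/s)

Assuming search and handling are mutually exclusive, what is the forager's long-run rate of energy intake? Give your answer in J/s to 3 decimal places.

R = Σλ_iE_i / (1 + Σλ_ih_i)
Numerator: 0.066×3.22 + 0.072×4.74 = 0.5538
Denominator: 1 + 0.066×73.5 + 0.072×18.1 = 7.154
R = 0.5538/7.154 = 0.07741 J/s

0.077 J/s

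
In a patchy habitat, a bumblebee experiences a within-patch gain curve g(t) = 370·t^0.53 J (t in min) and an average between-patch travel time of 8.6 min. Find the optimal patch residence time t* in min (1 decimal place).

9.7 min

By the marginal value theorem, leave when the instantaneous gain rate g'(t) equals the habitat-wide average g(t)/(T + t).
g'(t) = 0.53·370·t^-0.47. Setting 0.53·370·t^-0.47 = 370·t^0.53/(8.6+t) gives 0.53(8.6+t) = t, so 0.47·t = 0.53×8.6.
t* = 0.53×8.6/0.47 = 9.698 min.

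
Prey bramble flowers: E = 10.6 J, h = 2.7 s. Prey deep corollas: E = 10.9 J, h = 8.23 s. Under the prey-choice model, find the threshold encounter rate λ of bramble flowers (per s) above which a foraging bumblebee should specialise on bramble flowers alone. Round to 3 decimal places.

0.189 per s

The zero-one rule: include deep corollas iff E₂/h₂ > λE₁/(1+λh₁). Equality gives the switch point.
λE₁h₂ = E₂ + λE₂h₁ ⇒ λ = E₂/(E₁h₂ − E₂h₁) = 10.9/(87.24 − 29.43) = 0.1886 per s.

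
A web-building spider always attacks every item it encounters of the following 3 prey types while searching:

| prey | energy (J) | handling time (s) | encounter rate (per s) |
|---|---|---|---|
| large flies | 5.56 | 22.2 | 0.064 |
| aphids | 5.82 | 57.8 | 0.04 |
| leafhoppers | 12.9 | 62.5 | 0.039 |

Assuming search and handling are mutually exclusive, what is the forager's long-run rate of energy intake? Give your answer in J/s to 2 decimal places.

R = Σλ_iE_i / (1 + Σλ_ih_i)
Numerator: 0.064×5.56 + 0.04×5.82 + 0.039×12.9 = 1.092
Denominator: 1 + 0.064×22.2 + 0.04×57.8 + 0.039×62.5 = 7.17
R = 1.092/7.17 = 0.1523 J/s

0.15 J/s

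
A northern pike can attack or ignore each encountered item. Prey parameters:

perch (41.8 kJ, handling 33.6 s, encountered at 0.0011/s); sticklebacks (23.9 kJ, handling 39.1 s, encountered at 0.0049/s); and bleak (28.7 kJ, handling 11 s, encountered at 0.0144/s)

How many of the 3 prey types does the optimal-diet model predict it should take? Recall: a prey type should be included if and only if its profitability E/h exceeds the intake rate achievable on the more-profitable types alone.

3

Rank by E/h (kJ/s): bleak 2.61, perch 1.24, sticklebacks 0.611. Include each in turn until the next type's E/h falls below the running intake rate.
Rate on top 1: 0.3568. perch: 1.24 > 0.3568 → include.
Rate on top 2: 0.3842. sticklebacks: 0.611 > 0.3842 → include.
Optimal diet: bleak, perch, sticklebacks — 3 of 3 types.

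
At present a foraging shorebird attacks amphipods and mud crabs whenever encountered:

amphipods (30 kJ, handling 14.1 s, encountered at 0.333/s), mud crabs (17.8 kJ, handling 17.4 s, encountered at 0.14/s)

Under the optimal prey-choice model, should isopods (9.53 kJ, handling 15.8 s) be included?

No

On amphipods and mud crabs alone, R = ΣλE/(1+Σλh) = 12.48/8.131 = 1.535 kJ/s.
isopods: E/h = 9.53/15.8 = 0.6032 kJ/s.
0.6032 < 1.535, so adding isopods would lower the average — exclude it.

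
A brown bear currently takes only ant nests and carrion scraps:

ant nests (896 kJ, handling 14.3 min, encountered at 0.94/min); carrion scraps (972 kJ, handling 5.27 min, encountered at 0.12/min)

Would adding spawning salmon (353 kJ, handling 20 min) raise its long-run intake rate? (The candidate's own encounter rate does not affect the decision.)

Current rate: (0.94×896 + 0.12×972)/(1 + 0.94×14.3 + 0.12×5.27) = 63.61 kJ/min.
Profitability of spawning salmon: 353/20 = 17.65 kJ/min.
17.65 < 63.61, so adding spawning salmon would lower the average — exclude it.

No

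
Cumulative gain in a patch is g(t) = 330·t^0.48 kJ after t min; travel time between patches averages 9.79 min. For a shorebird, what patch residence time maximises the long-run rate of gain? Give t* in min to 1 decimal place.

By the marginal value theorem, leave when the instantaneous gain rate g'(t) equals the habitat-wide average g(t)/(T + t).
g'(t) = 0.48·330·t^-0.52. Setting 0.48·330·t^-0.52 = 330·t^0.48/(9.79+t) gives 0.48(9.79+t) = t, so 0.52·t = 0.48×9.79.
t* = 0.48×9.79/0.52 = 9.037 min.

9.0 min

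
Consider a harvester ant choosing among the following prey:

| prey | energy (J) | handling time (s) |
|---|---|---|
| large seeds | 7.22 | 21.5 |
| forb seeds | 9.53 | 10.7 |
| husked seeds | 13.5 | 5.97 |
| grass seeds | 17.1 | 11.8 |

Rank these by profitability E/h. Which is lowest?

In descending order of E/h:
husked seeds: 13.5/5.97 = 2.26 J/s
grass seeds: 17.1/11.8 = 1.45 J/s
forb seeds: 9.53/10.7 = 0.891 J/s
large seeds: 7.22/21.5 = 0.336 J/s

large seeds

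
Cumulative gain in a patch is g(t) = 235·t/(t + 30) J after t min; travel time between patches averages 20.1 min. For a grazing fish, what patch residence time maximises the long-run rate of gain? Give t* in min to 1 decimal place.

Maximise g(t)/(T+t): set derivative to zero → g'(t)(T+t) = g(t).
g'(t) = 235·30/(t + 30)². Setting 235·30/(t+30)² = 235t/[(t+30)(20.1+t)] gives 30(20.1+t) = t(t+30), so t² = 30×20.1 = 603.
t* = √603 = 24.56 min.

24.6 min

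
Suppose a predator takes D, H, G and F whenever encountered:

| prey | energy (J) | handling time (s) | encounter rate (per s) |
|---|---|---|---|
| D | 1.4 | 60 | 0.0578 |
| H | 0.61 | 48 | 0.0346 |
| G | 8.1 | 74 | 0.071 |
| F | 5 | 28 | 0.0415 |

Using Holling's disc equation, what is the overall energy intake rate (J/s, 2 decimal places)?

0.07 J/s

R = (0.0578×1.4 + 0.0346×0.61 + 0.071×8.1 + 0.0415×5) / (1 + 0.0578×60 + 0.0346×48 + 0.071×74 + 0.0415×28) = 0.8846/12.54 = 0.07052 J/s.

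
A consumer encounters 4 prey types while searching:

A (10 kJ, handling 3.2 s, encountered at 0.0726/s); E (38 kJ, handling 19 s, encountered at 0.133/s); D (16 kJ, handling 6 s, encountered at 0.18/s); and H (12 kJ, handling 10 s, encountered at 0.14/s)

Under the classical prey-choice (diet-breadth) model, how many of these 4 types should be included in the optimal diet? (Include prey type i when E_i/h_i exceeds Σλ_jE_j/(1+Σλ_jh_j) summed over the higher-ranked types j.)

3

E/h in descending order: A 3.12, D 2.67, E 2, H 1.2 kJ/s. The optimal diet is the largest prefix of this list for which every included type satisfies E_i/h_i > R on the types above it.
Rate on top 1: 0.5891. D: 2.67 > 0.5891 → include.
Rate on top 2: 1.559. E: 2 > 1.559 → include.
Rate on top 3: 1.79. H: 1.2 < 1.79 → exclude; stop.
Optimal diet: A, D, E — 3 of 4 types.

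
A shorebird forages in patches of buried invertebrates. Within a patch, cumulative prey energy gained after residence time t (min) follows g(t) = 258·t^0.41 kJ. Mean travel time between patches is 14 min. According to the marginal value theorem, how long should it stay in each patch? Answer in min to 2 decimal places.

9.73 min

Optimal t* satisfies g'(t*) = g(t*)/(T + t*).
g'(t) = 0.41·258·t^-0.59. Setting 0.41·258·t^-0.59 = 258·t^0.41/(14+t) gives 0.41(14+t) = t, so 0.59·t = 0.41×14.
t* = 0.41×14/0.59 = 9.729 min.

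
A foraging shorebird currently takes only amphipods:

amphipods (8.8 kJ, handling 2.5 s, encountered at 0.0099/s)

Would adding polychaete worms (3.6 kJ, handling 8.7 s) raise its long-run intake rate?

Yes

On amphipods alone, R = ΣλE/(1+Σλh) = 0.08712/1.025 = 0.08502 kJ/s.
polychaete worms: E/h = 3.6/8.7 = 0.4138 kJ/s.
0.4138 > 0.08502, so adding polychaete worms raises the average — include it.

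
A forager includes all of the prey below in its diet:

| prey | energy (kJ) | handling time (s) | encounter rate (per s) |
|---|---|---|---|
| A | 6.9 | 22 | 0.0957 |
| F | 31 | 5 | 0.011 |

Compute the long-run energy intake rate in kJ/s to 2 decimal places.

R = Σλ_iE_i / (1 + Σλ_ih_i)
Numerator: 0.0957×6.9 + 0.011×31 = 1.001
Denominator: 1 + 0.0957×22 + 0.011×5 = 3.16
R = 1.001/3.16 = 0.3168 kJ/s

0.32 kJ/s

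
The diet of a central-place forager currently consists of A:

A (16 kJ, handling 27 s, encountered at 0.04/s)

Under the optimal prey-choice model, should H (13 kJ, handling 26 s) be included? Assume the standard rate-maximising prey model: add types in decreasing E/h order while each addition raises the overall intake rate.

Yes

Intake rate on the current diet: R = (0.04×16) / (1 + 0.04×27) = 0.64/2.08 = 0.3077 kJ/s.
H: E/h = 13/26 = 0.5 kJ/s.
0.5 > 0.3077, so adding H raises the average — include it.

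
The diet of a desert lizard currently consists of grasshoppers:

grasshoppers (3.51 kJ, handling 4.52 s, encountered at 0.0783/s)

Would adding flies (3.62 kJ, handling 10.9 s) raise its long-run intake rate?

Yes

Current rate: (0.0783×3.51)/(1 + 0.0783×4.52) = 0.203 kJ/s.
Profitability of flies: 3.62/10.9 = 0.3321 kJ/s.
0.3321 > 0.203, so adding flies raises the average — include it.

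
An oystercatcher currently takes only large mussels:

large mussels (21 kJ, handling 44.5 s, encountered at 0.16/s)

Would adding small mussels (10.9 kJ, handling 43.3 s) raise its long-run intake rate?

No

On large mussels alone, R = ΣλE/(1+Σλh) = 3.36/8.12 = 0.4138 kJ/s.
Profitability of small mussels: 10.9/43.3 = 0.2517 kJ/s.
Since 0.2517 < R, time spent handling small mussels is better spent searching.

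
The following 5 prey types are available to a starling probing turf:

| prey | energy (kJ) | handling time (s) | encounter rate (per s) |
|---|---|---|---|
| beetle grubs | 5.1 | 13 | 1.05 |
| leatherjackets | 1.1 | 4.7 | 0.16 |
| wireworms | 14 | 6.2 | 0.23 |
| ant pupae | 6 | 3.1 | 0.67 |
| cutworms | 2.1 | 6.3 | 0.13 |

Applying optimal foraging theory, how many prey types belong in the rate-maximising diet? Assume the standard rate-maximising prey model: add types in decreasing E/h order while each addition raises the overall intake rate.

E/h in descending order: wireworms 2.26, ant pupae 1.94, beetle grubs 0.392, cutworms 0.333, leatherjackets 0.234 kJ/s. The optimal diet is the largest prefix of this list for which every included type satisfies E_i/h_i > R on the types above it.
Rate on top 1: 1.327. ant pupae: 1.94 > 1.327 → include.
Rate on top 2: 1.608. beetle grubs: 0.392 < 1.608 → exclude; stop.
Optimal diet: wireworms, ant pupae — 2 of 5 types.

2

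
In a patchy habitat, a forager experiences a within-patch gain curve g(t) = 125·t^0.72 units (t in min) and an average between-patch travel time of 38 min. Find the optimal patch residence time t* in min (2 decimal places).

97.71 min

By the marginal value theorem, leave when the instantaneous gain rate g'(t) equals the habitat-wide average g(t)/(T + t).
g'(t) = 0.72·125·t^-0.28. Setting 0.72·125·t^-0.28 = 125·t^0.72/(38+t) gives 0.72(38+t) = t, so 0.28·t = 0.72×38.
t* = 0.72×38/0.28 = 97.71 min.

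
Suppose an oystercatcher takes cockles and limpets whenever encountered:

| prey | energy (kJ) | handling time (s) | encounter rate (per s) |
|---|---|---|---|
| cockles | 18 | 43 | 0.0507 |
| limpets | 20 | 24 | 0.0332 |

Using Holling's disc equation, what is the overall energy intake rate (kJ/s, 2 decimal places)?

0.40 kJ/s

R = (0.0507×18 + 0.0332×20) / (1 + 0.0507×43 + 0.0332×24) = 1.577/3.977 = 0.3964 kJ/s.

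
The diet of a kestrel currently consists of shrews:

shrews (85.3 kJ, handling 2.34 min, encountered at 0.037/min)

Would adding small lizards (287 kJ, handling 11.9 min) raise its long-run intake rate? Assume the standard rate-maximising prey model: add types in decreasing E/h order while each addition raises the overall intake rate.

Yes

Intake rate on the current diet: R = (0.037×85.3) / (1 + 0.037×2.34) = 3.156/1.087 = 2.905 kJ/min.
Profitability of small lizards: 287/11.9 = 24.12 kJ/min.
Since 24.12 > R, including small lizards increases the long-run rate.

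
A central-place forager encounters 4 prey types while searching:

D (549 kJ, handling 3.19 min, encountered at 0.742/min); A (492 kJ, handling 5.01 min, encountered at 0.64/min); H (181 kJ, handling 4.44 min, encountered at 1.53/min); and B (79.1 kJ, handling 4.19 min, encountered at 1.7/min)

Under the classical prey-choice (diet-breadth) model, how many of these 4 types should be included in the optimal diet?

E/h in descending order: D 172, A 98.2, H 40.8, B 18.9 kJ/min. The optimal diet is the largest prefix of this list for which every included type satisfies E_i/h_i > R on the types above it.
Rate on top 1: 121. A: 98.2 < 121 → exclude; stop.
Optimal diet: D — 1 of 4 types.

1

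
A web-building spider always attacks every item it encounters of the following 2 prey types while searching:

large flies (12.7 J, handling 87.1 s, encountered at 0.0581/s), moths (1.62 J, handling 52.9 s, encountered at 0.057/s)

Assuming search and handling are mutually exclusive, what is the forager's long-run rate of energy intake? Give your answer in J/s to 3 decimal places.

R = (0.0581×12.7 + 0.057×1.62) / (1 + 0.0581×87.1 + 0.057×52.9) = 0.8302/9.076 = 0.09148 J/s.

0.091 J/s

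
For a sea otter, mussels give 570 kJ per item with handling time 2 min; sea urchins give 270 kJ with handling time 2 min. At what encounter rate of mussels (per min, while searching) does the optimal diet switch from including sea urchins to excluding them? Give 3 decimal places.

At the threshold, the rate on mussels alone equals the profitability of sea urchins: λ·570/(1 + λ·2) = 270/2 = 135.
Rearranging, λ(570 − 135×2) = 135, so λ = 135/300 = 0.45 per min.

0.450 per min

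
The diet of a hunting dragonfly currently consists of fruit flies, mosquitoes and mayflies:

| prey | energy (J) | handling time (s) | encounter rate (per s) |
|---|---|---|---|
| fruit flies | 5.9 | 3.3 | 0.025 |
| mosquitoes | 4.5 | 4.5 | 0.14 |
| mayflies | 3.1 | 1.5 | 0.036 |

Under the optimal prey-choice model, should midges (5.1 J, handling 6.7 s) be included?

Yes

Current rate: (0.025×5.9 + 0.14×4.5 + 0.036×3.1)/(1 + 0.025×3.3 + 0.14×4.5 + 0.036×1.5) = 0.5033 J/s.
midges: E/h = 5.1/6.7 = 0.7612 J/s.
0.7612 > 0.5033, so adding midges raises the average — include it.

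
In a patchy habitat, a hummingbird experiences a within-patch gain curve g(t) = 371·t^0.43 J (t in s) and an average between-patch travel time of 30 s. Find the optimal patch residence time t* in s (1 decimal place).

22.6 s

Optimal t* satisfies g'(t*) = g(t*)/(T + t*).
g'(t) = 0.43·371·t^-0.57. Setting 0.43·371·t^-0.57 = 371·t^0.43/(30+t) gives 0.43(30+t) = t, so 0.57·t = 0.43×30.
t* = 0.43×30/0.57 = 22.63 s.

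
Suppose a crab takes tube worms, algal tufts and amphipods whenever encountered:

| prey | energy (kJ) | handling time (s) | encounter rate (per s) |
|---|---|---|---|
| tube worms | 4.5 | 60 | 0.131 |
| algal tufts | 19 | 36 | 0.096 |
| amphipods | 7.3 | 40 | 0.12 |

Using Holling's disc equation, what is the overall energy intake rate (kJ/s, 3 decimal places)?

R = (0.131×4.5 + 0.096×19 + 0.12×7.3) / (1 + 0.131×60 + 0.096×36 + 0.12×40) = 3.29/17.12 = 0.1922 kJ/s.

0.192 kJ/s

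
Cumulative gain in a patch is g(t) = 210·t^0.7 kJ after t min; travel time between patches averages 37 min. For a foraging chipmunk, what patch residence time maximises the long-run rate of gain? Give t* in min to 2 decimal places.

86.33 min

Optimal t* satisfies g'(t*) = g(t*)/(T + t*).
g'(t) = 0.7·210·t^-0.3. Setting 0.7·210·t^-0.3 = 210·t^0.7/(37+t) gives 0.7(37+t) = t, so 0.30·t = 0.7×37.
t* = 0.7×37/0.30 = 86.33 min.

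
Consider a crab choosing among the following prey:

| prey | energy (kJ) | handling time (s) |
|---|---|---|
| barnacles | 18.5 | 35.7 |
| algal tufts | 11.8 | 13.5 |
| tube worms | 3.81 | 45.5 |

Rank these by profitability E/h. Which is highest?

Profitability E/h (kJ/s): barnacles = 18.5/35.7 = 0.518, algal tufts = 11.8/13.5 = 0.874, tube worms = 3.81/45.5 = 0.0837.
Ranked: algal tufts > barnacles > tube worms.

algal tufts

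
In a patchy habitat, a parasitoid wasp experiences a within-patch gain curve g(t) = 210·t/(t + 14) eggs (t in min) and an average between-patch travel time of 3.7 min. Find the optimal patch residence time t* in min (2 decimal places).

Optimal t* satisfies g'(t*) = g(t*)/(T + t*).
g'(t) = 210·14/(t + 14)². Setting 210·14/(t+14)² = 210t/[(t+14)(3.7+t)] gives 14(3.7+t) = t(t+14), so t² = 14×3.7 = 51.8.
t* = √51.8 = 7.197 min.

7.20 min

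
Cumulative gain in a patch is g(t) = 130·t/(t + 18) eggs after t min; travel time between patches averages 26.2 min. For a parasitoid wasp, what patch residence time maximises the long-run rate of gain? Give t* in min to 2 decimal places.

By the marginal value theorem, leave when the instantaneous gain rate g'(t) equals the habitat-wide average g(t)/(T + t).
g'(t) = 130·18/(t + 18)². Setting 130·18/(t+18)² = 130t/[(t+18)(26.2+t)] gives 18(26.2+t) = t(t+18), so t² = 18×26.2 = 471.6.
t* = √471.6 = 21.72 min.

21.72 min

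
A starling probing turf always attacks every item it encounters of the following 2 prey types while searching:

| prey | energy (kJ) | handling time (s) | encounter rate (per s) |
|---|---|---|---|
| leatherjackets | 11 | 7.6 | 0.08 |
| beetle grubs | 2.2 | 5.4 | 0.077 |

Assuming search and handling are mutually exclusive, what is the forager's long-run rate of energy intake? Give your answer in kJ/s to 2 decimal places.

R = Σλ_iE_i / (1 + Σλ_ih_i)
Numerator: 0.08×11 + 0.077×2.2 = 1.049
Denominator: 1 + 0.08×7.6 + 0.077×5.4 = 2.024
R = 1.049/2.024 = 0.5185 kJ/s

0.52 kJ/s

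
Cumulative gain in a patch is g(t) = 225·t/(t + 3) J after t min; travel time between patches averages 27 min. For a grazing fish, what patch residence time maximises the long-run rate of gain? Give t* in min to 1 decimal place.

9.0 min

Maximise g(t)/(T+t): set derivative to zero → g'(t)(T+t) = g(t).
g'(t) = 225·3/(t + 3)². Setting 225·3/(t+3)² = 225t/[(t+3)(27+t)] gives 3(27+t) = t(t+3), so t² = 3×27 = 81.
t* = √81 = 9 min.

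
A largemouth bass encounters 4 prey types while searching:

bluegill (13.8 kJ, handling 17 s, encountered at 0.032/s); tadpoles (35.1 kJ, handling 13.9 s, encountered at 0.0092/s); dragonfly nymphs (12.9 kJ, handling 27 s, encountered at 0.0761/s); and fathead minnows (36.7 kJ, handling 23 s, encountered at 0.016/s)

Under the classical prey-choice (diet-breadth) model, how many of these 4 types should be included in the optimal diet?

Profitabilities (E/h, kJ/s): tadpoles 2.53, fathead minnows 1.6, bluegill 0.812, dragonfly nymphs 0.478. Add prey in this order while the next type's profitability exceeds the intake rate on those already taken.
Rate on top 1: 0.2863. fathead minnows: 1.6 > 0.2863 → include.
Rate on top 2: 0.6084. bluegill: 0.812 > 0.6084 → include.
Rate on top 3: 0.6626. dragonfly nymphs: 0.478 < 0.6626 → exclude; stop.
Optimal diet: tadpoles, fathead minnows, bluegill — 3 of 4 types.

3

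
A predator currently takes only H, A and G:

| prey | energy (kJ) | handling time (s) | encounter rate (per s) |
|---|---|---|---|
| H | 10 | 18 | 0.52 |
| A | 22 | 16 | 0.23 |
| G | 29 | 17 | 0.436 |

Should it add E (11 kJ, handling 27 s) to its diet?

Intake rate on the current diet: R = (0.52×10 + 0.23×22 + 0.436×29) / (1 + 0.52×18 + 0.23×16 + 0.436×17) = 22.9/21.45 = 1.068 kJ/s.
E: E/h = 11/27 = 0.4074 kJ/s.
0.4074 < 1.068, so adding E would lower the average — exclude it.

No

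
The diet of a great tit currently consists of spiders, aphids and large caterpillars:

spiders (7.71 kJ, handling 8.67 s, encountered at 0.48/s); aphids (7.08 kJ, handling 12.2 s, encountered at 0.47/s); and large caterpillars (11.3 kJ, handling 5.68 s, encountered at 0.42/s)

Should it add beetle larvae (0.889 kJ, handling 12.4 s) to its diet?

No

Current rate: (0.48×7.71 + 0.47×7.08 + 0.42×11.3)/(1 + 0.48×8.67 + 0.47×12.2 + 0.42×5.68) = 0.8865 kJ/s.
Profitability of beetle larvae: 0.889/12.4 = 0.07169 kJ/s.
Since 0.07169 < R, time spent handling beetle larvae is better spent searching.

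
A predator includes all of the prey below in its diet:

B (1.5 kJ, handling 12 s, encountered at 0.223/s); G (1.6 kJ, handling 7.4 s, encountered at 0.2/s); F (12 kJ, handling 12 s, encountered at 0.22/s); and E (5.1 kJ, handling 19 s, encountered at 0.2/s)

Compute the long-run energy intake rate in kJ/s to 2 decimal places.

0.37 kJ/s

R = (0.223×1.5 + 0.2×1.6 + 0.22×12 + 0.2×5.1) / (1 + 0.223×12 + 0.2×7.4 + 0.22×12 + 0.2×19) = 4.315/11.6 = 0.3721 kJ/s.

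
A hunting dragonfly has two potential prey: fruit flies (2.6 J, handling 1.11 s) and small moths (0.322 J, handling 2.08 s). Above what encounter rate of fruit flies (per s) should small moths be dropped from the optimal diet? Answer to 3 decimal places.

Drop small moths once their profitability E₂/h₂ falls below the rate achievable on fruit flies alone: E₂/h₂ = λE₁/(1 + λh₁).
Solve for λ: λE₁h₂ = E₂(1 + λh₁) → λ(E₁h₂ − E₂h₁) = E₂ → λ = E₂/(E₁h₂ − E₂h₁).
λ = 0.322/(2.6×2.08 − 0.322×1.11) = 0.322/5.051 = 0.06376 per s.

0.064 per s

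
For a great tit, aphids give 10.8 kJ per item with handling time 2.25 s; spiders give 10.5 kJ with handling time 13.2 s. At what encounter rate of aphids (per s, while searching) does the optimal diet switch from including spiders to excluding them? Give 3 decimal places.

0.088 per s

At the threshold, the rate on aphids alone equals the profitability of spiders: λ·10.8/(1 + λ·2.25) = 10.5/13.2 = 0.7955.
Rearranging, λ(10.8 − 0.7955×2.25) = 0.7955, so λ = 0.7955/9.01 = 0.08828 per s.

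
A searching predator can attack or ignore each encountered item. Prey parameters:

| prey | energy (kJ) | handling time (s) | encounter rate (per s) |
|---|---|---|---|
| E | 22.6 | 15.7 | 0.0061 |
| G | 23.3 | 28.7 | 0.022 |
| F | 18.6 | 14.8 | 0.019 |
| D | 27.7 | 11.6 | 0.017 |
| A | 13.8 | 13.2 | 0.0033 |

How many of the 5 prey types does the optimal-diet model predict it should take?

5

E/h in descending order: D 2.39, E 1.44, F 1.26, A 1.05, G 0.812 kJ/s. The optimal diet is the largest prefix of this list for which every included type satisfies E_i/h_i > R on the types above it.
Rate on top 1: 0.3933. E: 1.44 > 0.3933 → include.
Rate on top 2: 0.4708. F: 1.26 > 0.4708 → include.
Rate on top 3: 0.6112. A: 1.05 > 0.6112 → include.
Rate on top 4: 0.6229. G: 0.812 > 0.6229 → include.
Optimal diet: D, E, F, A, G — 5 of 5 types.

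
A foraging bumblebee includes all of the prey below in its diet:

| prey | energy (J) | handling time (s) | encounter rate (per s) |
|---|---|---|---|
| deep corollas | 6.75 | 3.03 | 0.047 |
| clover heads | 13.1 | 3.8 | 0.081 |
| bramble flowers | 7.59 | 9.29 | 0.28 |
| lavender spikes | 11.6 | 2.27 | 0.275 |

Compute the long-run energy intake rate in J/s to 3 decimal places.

1.432 J/s

R = Σλ_iE_i / (1 + Σλ_ih_i)
Numerator: 0.047×6.75 + 0.081×13.1 + 0.28×7.59 + 0.275×11.6 = 6.694
Denominator: 1 + 0.047×3.03 + 0.081×3.8 + 0.28×9.29 + 0.275×2.27 = 4.676
R = 6.694/4.676 = 1.432 J/s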